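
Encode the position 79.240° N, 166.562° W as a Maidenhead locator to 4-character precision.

AQ69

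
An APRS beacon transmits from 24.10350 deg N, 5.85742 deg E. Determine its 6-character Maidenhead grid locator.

JL24wc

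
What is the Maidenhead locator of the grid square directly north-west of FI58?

Longitude square 5; −1 → 4.
Latitude square 8; +1 → 9.

FI49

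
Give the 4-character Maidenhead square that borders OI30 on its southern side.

Latitude square 0; −1 → -1, wraps to 9, carry into field.
Latitude field I = 8; −1 → 7 = H.
The longitude characters are unchanged.

OH39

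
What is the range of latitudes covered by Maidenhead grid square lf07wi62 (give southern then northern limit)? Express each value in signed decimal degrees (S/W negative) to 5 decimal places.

Field L=11, F=5: +11·20° lon, +5·10° lat → SW at lon 40°, lat -40°.
Square 0, 7: +0·2° lon, +7·1° lat → SW at lon 40°, lat -33°.
Subsquare w=22, i=8: +22·0.0833333° lon, +8·0.0416667° lat → SW at lon 41.8333°, lat -32.6667°.
Extended square 6, 2: +6·0.00833333° lon, +2·0.00416667° lat → SW at lon 41.8833°, lat -32.6583°.
Cell spans 0.00833333° lon × 0.00416667° lat.
south -32.65833, north -32.65417.

-32.65833, -32.65417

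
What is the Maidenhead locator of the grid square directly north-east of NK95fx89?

Longitude extended square 8; +1 → 9.
Latitude extended square 9; +1 → 10, wraps to 0, carry into subsquare.
Latitude subsquare x = 23; +1 → 24, wraps to 0 = a, carry into square.
Latitude square 5; +1 → 6.

NK96fa90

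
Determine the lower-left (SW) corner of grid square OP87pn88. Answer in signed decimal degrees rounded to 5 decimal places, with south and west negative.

67.57500, 117.31667

Field O=14, P=15: +14·20° lon, +15·10° lat → SW at lon 100°, lat 60°.
Square 8, 7: +8·2° lon, +7·1° lat → SW at lon 116°, lat 67°.
Subsquare p=15, n=13: +15·0.0833333° lon, +13·0.0416667° lat → SW at lon 117.25°, lat 67.5417°.
Extended square 8, 8: +8·0.00833333° lon, +8·0.00416667° lat → SW at lon 117.317°, lat 67.575°.
latitude 67.57500, longitude 117.31667.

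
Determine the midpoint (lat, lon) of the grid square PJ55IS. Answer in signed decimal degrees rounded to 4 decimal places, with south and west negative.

5.7708, 130.7083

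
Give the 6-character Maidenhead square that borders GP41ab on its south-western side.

GP31xa

Longitude subsquare a = 0; −1 → -1, wraps to 23 = x, carry into square.
Longitude square 4; −1 → 3.
Latitude subsquare b = 1; −1 → 0 = a.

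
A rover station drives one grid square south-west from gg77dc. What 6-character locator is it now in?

GG77cb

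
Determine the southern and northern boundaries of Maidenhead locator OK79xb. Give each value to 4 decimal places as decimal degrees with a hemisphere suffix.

Field O=14, K=10: +14·20° lon, +10·10° lat → SW at lon 100°, lat 10°.
Square 7, 9: +7·2° lon, +9·1° lat → SW at lon 114°, lat 19°.
Subsquare x=23, b=1: +23·0.0833333° lon, +1·0.0416667° lat → SW at lon 115.917°, lat 19.0417°.
Cell spans 0.0833333° lon × 0.0416667° lat.
south 19.0417° N, north 19.0833° N.

19.0417° N, 19.0833° N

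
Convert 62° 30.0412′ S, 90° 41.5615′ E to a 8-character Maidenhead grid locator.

Offset from 180°W / 90°S: lon 270.69269°, lat 27.49931°.
Field (20°×10°, letters A–R): 270.69269/20 → 13 → N, 27.49931/10 → 2 → C; chars NC.
Square (2°×1°, digits 0–9): 10.69269/2 → 5, 7.49931/1 → 7; chars 57.
Subsquare (5′×2.5′, letters a–x): 0.69269/0.0833333 → 8 → i, 0.49931/0.0416667 → 11 → l; chars il.
Extended square (30″×15″, digits 0–9): 0.02602/0.00833333 → 3, 0.04098/0.00416667 → 9; chars 39.

NC57il39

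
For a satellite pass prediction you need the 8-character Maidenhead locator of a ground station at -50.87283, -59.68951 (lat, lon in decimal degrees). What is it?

GD09dd70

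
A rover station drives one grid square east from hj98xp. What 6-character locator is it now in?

IJ08ap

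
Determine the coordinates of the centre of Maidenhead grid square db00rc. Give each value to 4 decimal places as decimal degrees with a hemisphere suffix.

Field D=3, B=1: +3·20° lon, +1·10° lat → SW at lon -120°, lat -80°.
Square 0, 0: +0·2° lon, +0·1° lat → SW at lon -120°, lat -80°.
Subsquare r=17, c=2: +17·0.0833333° lon, +2·0.0416667° lat → SW at lon -118.583°, lat -79.9167°.
Cell spans 0.0833333° lon × 0.0416667° lat. Centre is SW corner plus half of each.
latitude 79.8958° S, longitude 118.5417° W.

79.8958° S, 118.5417° W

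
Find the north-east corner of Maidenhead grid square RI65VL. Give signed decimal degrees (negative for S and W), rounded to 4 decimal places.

Field R=17, I=8: +17·20° lon, +8·10° lat → SW at lon 160°, lat -10°.
Square 6, 5: +6·2° lon, +5·1° lat → SW at lon 172°, lat -5°.
Subsquare v=21, l=11: +21·0.0833333° lon, +11·0.0416667° lat → SW at lon 173.75°, lat -4.54167°.
Cell spans 0.0833333° lon × 0.0416667° lat. NE corner is SW corner plus one full cell.
latitude -4.5000, longitude 173.8333.

-4.5000, 173.8333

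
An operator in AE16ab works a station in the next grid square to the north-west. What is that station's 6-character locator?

Longitude subsquare a = 0; −1 → -1, wraps to 23 = x, carry into square.
Longitude square 1; −1 → 0.
Latitude subsquare b = 1; +1 → 2 = c.

AE06xc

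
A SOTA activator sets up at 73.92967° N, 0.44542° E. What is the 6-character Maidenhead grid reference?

Shift to the Maidenhead origin (180°W, 90°S): lon 180.4454, lat 163.9297.
Field: lon ⌊180.4454/20⌋ = 9 → J; lat ⌊163.9297/10⌋ = 16 → Q.
Square: lon ⌊0.4454/2⌋ = 0; lat ⌊3.9297/1⌋ = 3.
Subsquare: lon ⌊0.4454/0.0833333⌋ = 5 → f; lat ⌊0.9297/0.0416667⌋ = 22 → w.

JQ03fw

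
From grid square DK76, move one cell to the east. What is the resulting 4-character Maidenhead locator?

DK86

Longitude square 7; +1 → 8.
The latitude characters are unchanged.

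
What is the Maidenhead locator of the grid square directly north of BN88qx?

BN89qa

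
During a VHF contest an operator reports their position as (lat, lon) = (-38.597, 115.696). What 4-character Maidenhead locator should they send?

OF71

Add 180° to longitude and 90° to latitude: 295.70, 51.40.
Field: 295.70/20 → 14 → O, 51.40/10 → 5 → F; chars OF.
Square: 15.70/2 → 7, 1.40/1 → 1; chars 71.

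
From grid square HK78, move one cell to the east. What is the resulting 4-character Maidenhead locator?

HK88

Longitude square 7; +1 → 8.
The latitude characters are unchanged.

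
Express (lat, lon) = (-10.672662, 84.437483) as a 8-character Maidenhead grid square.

NH29fh28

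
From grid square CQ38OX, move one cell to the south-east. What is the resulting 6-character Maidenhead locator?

Longitude subsquare o = 14; +1 → 15 = p.
Latitude subsquare x = 23; −1 → 22 = w.

CQ38pw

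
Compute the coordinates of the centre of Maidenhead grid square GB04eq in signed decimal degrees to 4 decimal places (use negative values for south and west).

Field G=6, B=1: +6·20° lon, +1·10° lat → SW at lon -60°, lat -80°.
Square 0, 4: +0·2° lon, +4·1° lat → SW at lon -60°, lat -76°.
Subsquare e=4, q=16: +4·0.0833333° lon, +16·0.0416667° lat → SW at lon -59.6667°, lat -75.3333°.
Cell spans 0.0833333° lon × 0.0416667° lat. Centre is SW corner plus half of each.
latitude -75.3125, longitude -59.6250.

-75.3125, -59.6250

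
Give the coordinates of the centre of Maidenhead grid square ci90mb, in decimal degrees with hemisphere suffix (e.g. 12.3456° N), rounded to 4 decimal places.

9.9375° S, 120.9583° W

Field C=2, I=8: +2·20° lon, +8·10° lat → SW at lon -140°, lat -10°.
Square 9, 0: +9·2° lon, +0·1° lat → SW at lon -122°, lat -10°.
Subsquare m=12, b=1: +12·0.0833333° lon, +1·0.0416667° lat → SW at lon -121°, lat -9.95833°.
Cell spans 0.0833333° lon × 0.0416667° lat. Centre is SW corner plus half of each.
latitude 9.9375° S, longitude 120.9583° W.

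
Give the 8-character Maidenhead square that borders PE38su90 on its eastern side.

Longitude extended square 9; +1 → 10, wraps to 0, carry into subsquare.
Longitude subsquare s = 18; +1 → 19 = t.
The latitude characters are unchanged.

PE38tu00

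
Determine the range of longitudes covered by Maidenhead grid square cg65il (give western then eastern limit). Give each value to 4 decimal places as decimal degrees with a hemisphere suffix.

127.3333° W, 127.2500° W

Field C=2, G=6: +2·20° lon, +6·10° lat → SW at lon -140°, lat -30°.
Square 6, 5: +6·2° lon, +5·1° lat → SW at lon -128°, lat -25°.
Subsquare i=8, l=11: +8·0.0833333° lon, +11·0.0416667° lat → SW at lon -127.333°, lat -24.5417°.
Cell spans 0.0833333° lon × 0.0416667° lat.
west 127.3333° W, east 127.2500° W.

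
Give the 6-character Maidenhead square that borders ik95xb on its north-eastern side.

JK05ac

Longitude subsquare x = 23; +1 → 24, wraps to 0 = a, carry into square.
Longitude square 9; +1 → 10, wraps to 0, carry into field.
Longitude field I = 8; +1 → 9 = J.
Latitude subsquare b = 1; +1 → 2 = c.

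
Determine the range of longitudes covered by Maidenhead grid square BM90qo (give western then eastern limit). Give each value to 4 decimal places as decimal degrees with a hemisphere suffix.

Field B=1, M=12: +1·20° lon, +12·10° lat → SW at lon -160°, lat 30°.
Square 9, 0: +9·2° lon, +0·1° lat → SW at lon -142°, lat 30°.
Subsquare q=16, o=14: +16·0.0833333° lon, +14·0.0416667° lat → SW at lon -140.667°, lat 30.5833°.
Cell spans 0.0833333° lon × 0.0416667° lat.
west 140.6667° W, east 140.5833° W.

140.6667° W, 140.5833° W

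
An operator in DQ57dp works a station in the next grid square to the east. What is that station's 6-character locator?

DQ57ep

Longitude subsquare d = 3; +1 → 4 = e.
The latitude characters are unchanged.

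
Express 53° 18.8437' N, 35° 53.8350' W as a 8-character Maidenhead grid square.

HO23bh25

Add 180° to longitude and 90° to latitude: 144.10275, 143.31406.
Field (20°×10°, letters A–R): lon ⌊144.10275/20⌋ = 7 → H; lat ⌊143.31406/10⌋ = 14 → O.
Square (2°×1°, digits 0–9): lon ⌊4.10275/2⌋ = 2; lat ⌊3.31406/1⌋ = 3.
Subsquare (5′×2.5′, letters a–x): lon ⌊0.10275/0.0833333⌋ = 1 → b; lat ⌊0.31406/0.0416667⌋ = 7 → h.
Extended square (30″×15″, digits 0–9): lon ⌊0.01942/0.00833333⌋ = 2; lat ⌊0.02240/0.00416667⌋ = 5.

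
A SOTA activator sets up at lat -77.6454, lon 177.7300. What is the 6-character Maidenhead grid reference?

Shift to the Maidenhead origin (180°W, 90°S): lon 357.7300, lat 12.3546.
Field: lon ⌊357.7300/20⌋ = 17 → R; lat ⌊12.3546/10⌋ = 1 → B.
Square: lon ⌊17.7300/2⌋ = 8; lat ⌊2.3546/1⌋ = 2.
Subsquare: lon ⌊1.7300/0.0833333⌋ = 20 → u; lat ⌊0.3546/0.0416667⌋ = 8 → i.

RB82ui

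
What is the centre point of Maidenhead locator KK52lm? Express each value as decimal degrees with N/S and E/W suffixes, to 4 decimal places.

Field K=10, K=10: +10·20° lon, +10·10° lat → SW at lon 20°, lat 10°.
Square 5, 2: +5·2° lon, +2·1° lat → SW at lon 30°, lat 12°.
Subsquare l=11, m=12: +11·0.0833333° lon, +12·0.0416667° lat → SW at lon 30.9167°, lat 12.5°.
Cell spans 0.0833333° lon × 0.0416667° lat. Centre is SW corner plus half of each.
latitude 12.5208° N, longitude 30.9583° E.

12.5208° N, 30.9583° E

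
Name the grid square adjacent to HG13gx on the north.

Latitude subsquare x = 23; +1 → 24, wraps to 0 = a, carry into square.
Latitude square 3; +1 → 4.
The longitude characters are unchanged.

HG14ga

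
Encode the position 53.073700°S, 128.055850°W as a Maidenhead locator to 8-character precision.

CD56xw32

Add 180° to longitude and 90° to latitude: 51.94415, 36.92630.
Field: 51.94415/20 → 2 → C, 36.92630/10 → 3 → D; chars CD.
Square: 11.94415/2 → 5, 6.92630/1 → 6; chars 56.
Subsquare: 1.94415/0.0833333 → 23 → x, 0.92630/0.0416667 → 22 → w; chars xw.
Extended square: 0.02748/0.00833333 → 3, 0.00963/0.00416667 → 2; chars 32.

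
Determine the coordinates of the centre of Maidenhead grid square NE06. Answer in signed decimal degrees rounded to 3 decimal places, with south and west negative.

-43.500, 81.000

Field N=13, E=4: +13·20° lon, +4·10° lat → SW at lon 80°, lat -50°.
Square 0, 6: +0·2° lon, +6·1° lat → SW at lon 80°, lat -44°.
Cell spans 2° lon × 1° lat. Centre is SW corner plus half of each.
latitude -43.500, longitude 81.000.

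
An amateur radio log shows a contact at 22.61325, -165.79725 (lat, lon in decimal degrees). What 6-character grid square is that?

AL72co

Offset from 180°W / 90°S: lon 14.2028°, lat 112.6132°.
Field: 14.2028/20 → 0 → A, 112.6132/10 → 11 → L; chars AL.
Square: 14.2028/2 → 7, 2.6132/1 → 2; chars 72.
Subsquare: 0.2028/0.0833333 → 2 → c, 0.6132/0.0416667 → 14 → o; chars co.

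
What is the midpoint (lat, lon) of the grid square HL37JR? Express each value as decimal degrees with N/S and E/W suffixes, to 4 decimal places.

27.7292° N, 33.2083° W

Field H=7, L=11: +7·20° lon, +11·10° lat → SW at lon -40°, lat 20°.
Square 3, 7: +3·2° lon, +7·1° lat → SW at lon -34°, lat 27°.
Subsquare j=9, r=17: +9·0.0833333° lon, +17·0.0416667° lat → SW at lon -33.25°, lat 27.7083°.
Cell spans 0.0833333° lon × 0.0416667° lat. Centre is SW corner plus half of each.
latitude 27.7292° N, longitude 33.2083° W.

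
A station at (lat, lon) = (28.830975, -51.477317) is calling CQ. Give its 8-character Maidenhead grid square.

GL48gt29

Shift to the Maidenhead origin (180°W, 90°S): lon 128.52268, lat 118.83097.
Field (20°×10°, letters A–R): lon ⌊128.52268/20⌋ = 6 → G; lat ⌊118.83097/10⌋ = 11 → L.
Square (2°×1°, digits 0–9): lon ⌊8.52268/2⌋ = 4; lat ⌊8.83097/1⌋ = 8.
Subsquare (5′×2.5′, letters a–x): lon ⌊0.52268/0.0833333⌋ = 6 → g; lat ⌊0.83097/0.0416667⌋ = 19 → t.
Extended square (30″×15″, digits 0–9): lon ⌊0.02268/0.00833333⌋ = 2; lat ⌊0.03931/0.00416667⌋ = 9.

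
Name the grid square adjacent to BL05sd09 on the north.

BL05se00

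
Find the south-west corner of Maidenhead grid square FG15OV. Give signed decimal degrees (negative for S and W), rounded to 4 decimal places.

-24.1250, -76.8333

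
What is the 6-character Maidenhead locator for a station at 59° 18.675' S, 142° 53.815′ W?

BD80nq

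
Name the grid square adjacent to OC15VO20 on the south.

Latitude extended square 0; −1 → -1, wraps to 9, carry into subsquare.
Latitude subsquare o = 14; −1 → 13 = n.
The longitude characters are unchanged.

OC15vn29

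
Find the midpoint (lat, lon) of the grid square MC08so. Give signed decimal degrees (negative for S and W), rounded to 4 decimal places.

Field M=12, C=2: +12·20° lon, +2·10° lat → SW at lon 60°, lat -70°.
Square 0, 8: +0·2° lon, +8·1° lat → SW at lon 60°, lat -62°.
Subsquare s=18, o=14: +18·0.0833333° lon, +14·0.0416667° lat → SW at lon 61.5°, lat -61.4167°.
Cell spans 0.0833333° lon × 0.0416667° lat. Centre is SW corner plus half of each.
latitude -61.3958, longitude 61.5417.

-61.3958, 61.5417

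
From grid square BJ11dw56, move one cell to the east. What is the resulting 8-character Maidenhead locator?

BJ11dw66

Longitude extended square 5; +1 → 6.
The latitude characters are unchanged.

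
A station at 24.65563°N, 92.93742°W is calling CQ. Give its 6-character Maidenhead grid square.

Offset from 180°W / 90°S: lon 87.0626°, lat 114.6556°.
Field: 87.0626/20 → 4 → E, 114.6556/10 → 11 → L; chars EL.
Square: 7.0626/2 → 3, 4.6556/1 → 4; chars 34.
Subsquare: 1.0626/0.0833333 → 12 → m, 0.6556/0.0416667 → 15 → p; chars mp.

EL34mp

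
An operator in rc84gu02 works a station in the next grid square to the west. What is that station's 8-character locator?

Longitude extended square 0; −1 → -1, wraps to 9, carry into subsquare.
Longitude subsquare g = 6; −1 → 5 = f.
The latitude characters are unchanged.

RC84fu92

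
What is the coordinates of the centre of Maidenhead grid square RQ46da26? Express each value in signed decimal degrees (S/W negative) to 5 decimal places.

76.02708, 168.27083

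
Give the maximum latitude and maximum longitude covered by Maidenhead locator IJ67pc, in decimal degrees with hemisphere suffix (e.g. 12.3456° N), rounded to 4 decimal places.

Field I=8, J=9: +8·20° lon, +9·10° lat → SW at lon -20°, lat 0°.
Square 6, 7: +6·2° lon, +7·1° lat → SW at lon -8°, lat 7°.
Subsquare p=15, c=2: +15·0.0833333° lon, +2·0.0416667° lat → SW at lon -6.75°, lat 7.08333°.
Cell spans 0.0833333° lon × 0.0416667° lat. NE corner is SW corner plus one full cell.
latitude 7.1250° N, longitude 6.6667° W.

7.1250° N, 6.6667° W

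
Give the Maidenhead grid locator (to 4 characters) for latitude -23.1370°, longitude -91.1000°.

Shift to the Maidenhead origin (180°W, 90°S): lon 88.90, lat 66.86.
Field (20°×10°, letters A–R): 88.90/20 → 4 → E, 66.86/10 → 6 → G; chars EG.
Square (2°×1°, digits 0–9): 8.90/2 → 4, 6.86/1 → 6; chars 46.

EG46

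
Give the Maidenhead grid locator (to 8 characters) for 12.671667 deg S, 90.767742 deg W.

Offset from 180°W / 90°S: lon 89.23226°, lat 77.32833°.
Field (20°×10°, letters A–R): lon ⌊89.23226/20⌋ = 4 → E; lat ⌊77.32833/10⌋ = 7 → H.
Square (2°×1°, digits 0–9): lon ⌊9.23226/2⌋ = 4; lat ⌊7.32833/1⌋ = 7.
Subsquare (5′×2.5′, letters a–x): lon ⌊1.23226/0.0833333⌋ = 14 → o; lat ⌊0.32833/0.0416667⌋ = 7 → h.
Extended square (30″×15″, digits 0–9): lon ⌊0.06559/0.00833333⌋ = 7; lat ⌊0.03667/0.00416667⌋ = 8.

EH47oh78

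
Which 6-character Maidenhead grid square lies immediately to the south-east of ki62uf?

KI62ve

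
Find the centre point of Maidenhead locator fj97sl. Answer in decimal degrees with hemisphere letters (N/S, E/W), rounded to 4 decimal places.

Field F=5, J=9: +5·20° lon, +9·10° lat → SW at lon -80°, lat 0°.
Square 9, 7: +9·2° lon, +7·1° lat → SW at lon -62°, lat 7°.
Subsquare s=18, l=11: +18·0.0833333° lon, +11·0.0416667° lat → SW at lon -60.5°, lat 7.45833°.
Cell spans 0.0833333° lon × 0.0416667° lat. Centre is SW corner plus half of each.
latitude 7.4792° N, longitude 60.4583° W.

7.4792° N, 60.4583° W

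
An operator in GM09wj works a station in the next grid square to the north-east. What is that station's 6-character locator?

Longitude subsquare w = 22; +1 → 23 = x.
Latitude subsquare j = 9; +1 → 10 = k.

GM09xk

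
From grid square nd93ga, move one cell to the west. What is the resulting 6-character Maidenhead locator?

ND93fa

Longitude subsquare g = 6; −1 → 5 = f.
The latitude characters are unchanged.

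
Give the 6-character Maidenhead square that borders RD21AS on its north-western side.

RD11xt

Longitude subsquare a = 0; −1 → -1, wraps to 23 = x, carry into square.
Longitude square 2; −1 → 1.
Latitude subsquare s = 18; +1 → 19 = t.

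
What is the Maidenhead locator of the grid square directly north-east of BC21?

Longitude square 2; +1 → 3.
Latitude square 1; +1 → 2.

BC32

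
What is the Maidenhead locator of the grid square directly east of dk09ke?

DK09le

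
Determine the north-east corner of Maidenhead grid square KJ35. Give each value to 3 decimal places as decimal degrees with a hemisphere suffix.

6.000° N, 28.000° E

Field K=10, J=9: +10·20° lon, +9·10° lat → SW at lon 20°, lat 0°.
Square 3, 5: +3·2° lon, +5·1° lat → SW at lon 26°, lat 5°.
Cell spans 2° lon × 1° lat. NE corner is SW corner plus one full cell.
latitude 6.000° N, longitude 28.000° E.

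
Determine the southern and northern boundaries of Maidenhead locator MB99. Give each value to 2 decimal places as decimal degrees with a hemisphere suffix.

71.00° S, 70.00° S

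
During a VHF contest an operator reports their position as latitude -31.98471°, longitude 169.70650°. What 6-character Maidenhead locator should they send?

RF48ua

Add 180° to longitude and 90° to latitude: 349.7065, 58.0153.
Field (20°×10°, letters A–R): 349.7065/20 → 17 → R, 58.0153/10 → 5 → F; chars RF.
Square (2°×1°, digits 0–9): 9.7065/2 → 4, 8.0153/1 → 8; chars 48.
Subsquare (5′×2.5′, letters a–x): 1.7065/0.0833333 → 20 → u, 0.0153/0.0416667 → 0 → a; chars ua.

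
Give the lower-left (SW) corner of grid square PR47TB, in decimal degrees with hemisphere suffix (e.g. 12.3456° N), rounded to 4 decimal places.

Field P=15, R=17: +15·20° lon, +17·10° lat → SW at lon 120°, lat 80°.
Square 4, 7: +4·2° lon, +7·1° lat → SW at lon 128°, lat 87°.
Subsquare t=19, b=1: +19·0.0833333° lon, +1·0.0416667° lat → SW at lon 129.583°, lat 87.0417°.
latitude 87.0417° N, longitude 129.5833° E.

87.0417° N, 129.5833° E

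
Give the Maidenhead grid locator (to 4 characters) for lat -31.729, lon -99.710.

EF08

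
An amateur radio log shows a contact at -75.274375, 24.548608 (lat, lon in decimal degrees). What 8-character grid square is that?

Offset from 180°W / 90°S: lon 204.54861°, lat 14.72562°.
Field: lon ⌊204.54861/20⌋ = 10 → K; lat ⌊14.72562/10⌋ = 1 → B.
Square: lon ⌊4.54861/2⌋ = 2; lat ⌊4.72562/1⌋ = 4.
Subsquare: lon ⌊0.54861/0.0833333⌋ = 6 → g; lat ⌊0.72562/0.0416667⌋ = 17 → r.
Extended square: lon ⌊0.04861/0.00833333⌋ = 5; lat ⌊0.01729/0.00416667⌋ = 4.

KB24gr54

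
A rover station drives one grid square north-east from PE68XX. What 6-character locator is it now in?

PE79aa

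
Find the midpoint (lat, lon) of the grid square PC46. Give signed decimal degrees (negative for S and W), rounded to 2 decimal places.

-63.50, 129.00

Field P=15, C=2: +15·20° lon, +2·10° lat → SW at lon 120°, lat -70°.
Square 4, 6: +4·2° lon, +6·1° lat → SW at lon 128°, lat -64°.
Cell spans 2° lon × 1° lat. Centre is SW corner plus half of each.
latitude -63.50, longitude 129.00.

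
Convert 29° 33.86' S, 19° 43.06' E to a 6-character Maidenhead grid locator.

JG90uk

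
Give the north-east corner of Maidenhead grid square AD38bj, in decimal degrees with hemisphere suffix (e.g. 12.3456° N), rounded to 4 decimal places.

Field A=0, D=3: +0·20° lon, +3·10° lat → SW at lon -180°, lat -60°.
Square 3, 8: +3·2° lon, +8·1° lat → SW at lon -174°, lat -52°.
Subsquare b=1, j=9: +1·0.0833333° lon, +9·0.0416667° lat → SW at lon -173.917°, lat -51.625°.
Cell spans 0.0833333° lon × 0.0416667° lat. NE corner is SW corner plus one full cell.
latitude 51.5833° S, longitude 173.8333° W.

51.5833° S, 173.8333° W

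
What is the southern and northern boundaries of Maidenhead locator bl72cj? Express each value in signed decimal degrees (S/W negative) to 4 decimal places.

Field B=1, L=11: +1·20° lon, +11·10° lat → SW at lon -160°, lat 20°.
Square 7, 2: +7·2° lon, +2·1° lat → SW at lon -146°, lat 22°.
Subsquare c=2, j=9: +2·0.0833333° lon, +9·0.0416667° lat → SW at lon -145.833°, lat 22.375°.
Cell spans 0.0833333° lon × 0.0416667° lat.
south 22.3750, north 22.4167.

22.3750, 22.4167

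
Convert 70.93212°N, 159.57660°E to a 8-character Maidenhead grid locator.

Offset from 180°W / 90°S: lon 339.57660°, lat 160.93212°.
Field: lon ⌊339.57660/20⌋ = 16 → Q; lat ⌊160.93212/10⌋ = 16 → Q.
Square: lon ⌊19.57660/2⌋ = 9; lat ⌊0.93212/1⌋ = 0.
Subsquare: lon ⌊1.57660/0.0833333⌋ = 18 → s; lat ⌊0.93212/0.0416667⌋ = 22 → w.
Extended square: lon ⌊0.07660/0.00833333⌋ = 9; lat ⌊0.01545/0.00416667⌋ = 3.

QQ90sw93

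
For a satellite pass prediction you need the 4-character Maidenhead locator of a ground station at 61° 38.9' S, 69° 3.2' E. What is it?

MC48

Offset from 180°W / 90°S: lon 249.05°, lat 28.35°.
Field: 249.05/20 → 12 → M, 28.35/10 → 2 → C; chars MC.
Square: 9.05/2 → 4, 8.35/1 → 8; chars 48.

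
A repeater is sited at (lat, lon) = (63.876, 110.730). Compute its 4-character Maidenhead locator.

Shift to the Maidenhead origin (180°W, 90°S): lon 290.73, lat 153.88.
Field: 290.73/20 → 14 → O, 153.88/10 → 15 → P; chars OP.
Square: 10.73/2 → 5, 3.88/1 → 3; chars 53.

OP53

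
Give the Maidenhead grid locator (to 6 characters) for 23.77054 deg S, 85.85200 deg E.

Add 180° to longitude and 90° to latitude: 265.8520, 66.2295.
Field: lon ⌊265.8520/20⌋ = 13 → N; lat ⌊66.2295/10⌋ = 6 → G.
Square: lon ⌊5.8520/2⌋ = 2; lat ⌊6.2295/1⌋ = 6.
Subsquare: lon ⌊1.8520/0.0833333⌋ = 22 → w; lat ⌊0.2295/0.0416667⌋ = 5 → f.

NG26wf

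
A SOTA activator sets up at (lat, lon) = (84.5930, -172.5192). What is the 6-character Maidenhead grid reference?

Add 180° to longitude and 90° to latitude: 7.4808, 174.5930.
Field: lon ⌊7.4808/20⌋ = 0 → A; lat ⌊174.5930/10⌋ = 17 → R.
Square: lon ⌊7.4808/2⌋ = 3; lat ⌊4.5930/1⌋ = 4.
Subsquare: lon ⌊1.4808/0.0833333⌋ = 17 → r; lat ⌊0.5930/0.0416667⌋ = 14 → o.

AR34ro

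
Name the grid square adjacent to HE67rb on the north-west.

HE67qc

Longitude subsquare r = 17; −1 → 16 = q.
Latitude subsquare b = 1; +1 → 2 = c.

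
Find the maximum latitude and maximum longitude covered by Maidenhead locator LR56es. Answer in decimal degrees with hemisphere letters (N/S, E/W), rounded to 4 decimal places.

Field L=11, R=17: +11·20° lon, +17·10° lat → SW at lon 40°, lat 80°.
Square 5, 6: +5·2° lon, +6·1° lat → SW at lon 50°, lat 86°.
Subsquare e=4, s=18: +4·0.0833333° lon, +18·0.0416667° lat → SW at lon 50.3333°, lat 86.75°.
Cell spans 0.0833333° lon × 0.0416667° lat. NE corner is SW corner plus one full cell.
latitude 86.7917° N, longitude 50.4167° E.

86.7917° N, 50.4167° E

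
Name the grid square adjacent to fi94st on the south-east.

FI94ts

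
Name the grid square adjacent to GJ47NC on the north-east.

GJ47od

Longitude subsquare n = 13; +1 → 14 = o.
Latitude subsquare c = 2; +1 → 3 = d.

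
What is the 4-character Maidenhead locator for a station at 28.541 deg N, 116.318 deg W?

Offset from 180°W / 90°S: lon 63.68°, lat 118.54°.
Field: lon ⌊63.68/20⌋ = 3 → D; lat ⌊118.54/10⌋ = 11 → L.
Square: lon ⌊3.68/2⌋ = 1; lat ⌊8.54/1⌋ = 8.

DL18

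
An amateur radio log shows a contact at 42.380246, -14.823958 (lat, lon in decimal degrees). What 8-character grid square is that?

Shift to the Maidenhead origin (180°W, 90°S): lon 165.17604, lat 132.38025.
Field: 165.17604/20 → 8 → I, 132.38025/10 → 13 → N; chars IN.
Square: 5.17604/2 → 2, 2.38025/1 → 2; chars 22.
Subsquare: 1.17604/0.0833333 → 14 → o, 0.38025/0.0416667 → 9 → j; chars oj.
Extended square: 0.00938/0.00833333 → 1, 0.00525/0.00416667 → 1; chars 11.

IN22oj11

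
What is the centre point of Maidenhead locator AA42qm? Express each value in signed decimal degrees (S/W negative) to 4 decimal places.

-87.4792, -170.6250

Field A=0, A=0: +0·20° lon, +0·10° lat → SW at lon -180°, lat -90°.
Square 4, 2: +4·2° lon, +2·1° lat → SW at lon -172°, lat -88°.
Subsquare q=16, m=12: +16·0.0833333° lon, +12·0.0416667° lat → SW at lon -170.667°, lat -87.5°.
Cell spans 0.0833333° lon × 0.0416667° lat. Centre is SW corner plus half of each.
latitude -87.4792, longitude -170.6250.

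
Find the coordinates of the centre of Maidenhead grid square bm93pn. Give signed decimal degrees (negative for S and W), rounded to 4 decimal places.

33.5625, -140.7083

Field B=1, M=12: +1·20° lon, +12·10° lat → SW at lon -160°, lat 30°.
Square 9, 3: +9·2° lon, +3·1° lat → SW at lon -142°, lat 33°.
Subsquare p=15, n=13: +15·0.0833333° lon, +13·0.0416667° lat → SW at lon -140.75°, lat 33.5417°.
Cell spans 0.0833333° lon × 0.0416667° lat. Centre is SW corner plus half of each.
latitude 33.5625, longitude -140.7083.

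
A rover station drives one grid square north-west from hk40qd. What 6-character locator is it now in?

HK40pe

Longitude subsquare q = 16; −1 → 15 = p.
Latitude subsquare d = 3; +1 → 4 = e.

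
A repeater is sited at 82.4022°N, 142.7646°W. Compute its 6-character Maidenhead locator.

Add 180° to longitude and 90° to latitude: 37.2354, 172.4022.
Field: 37.2354/20 → 1 → B, 172.4022/10 → 17 → R; chars BR.
Square: 17.2354/2 → 8, 2.4022/1 → 2; chars 82.
Subsquare: 1.2354/0.0833333 → 14 → o, 0.4022/0.0416667 → 9 → j; chars oj.

BR82oj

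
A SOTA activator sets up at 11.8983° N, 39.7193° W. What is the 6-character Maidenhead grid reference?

HK01dv

Offset from 180°W / 90°S: lon 140.2807°, lat 101.8983°.
Field: 140.2807/20 → 7 → H, 101.8983/10 → 10 → K; chars HK.
Square: 0.2807/2 → 0, 1.8983/1 → 1; chars 01.
Subsquare: 0.2807/0.0833333 → 3 → d, 0.8983/0.0416667 → 21 → v; chars dv.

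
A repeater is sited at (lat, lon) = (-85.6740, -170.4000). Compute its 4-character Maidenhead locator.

Shift to the Maidenhead origin (180°W, 90°S): lon 9.60, lat 4.33.
Field: lon ⌊9.60/20⌋ = 0 → A; lat ⌊4.33/10⌋ = 0 → A.
Square: lon ⌊9.60/2⌋ = 4; lat ⌊4.33/1⌋ = 4.

AA44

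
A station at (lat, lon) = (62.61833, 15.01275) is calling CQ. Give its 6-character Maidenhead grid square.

JP72mo

Shift to the Maidenhead origin (180°W, 90°S): lon 195.0128, lat 152.6183.
Field: lon ⌊195.0128/20⌋ = 9 → J; lat ⌊152.6183/10⌋ = 15 → P.
Square: lon ⌊15.0128/2⌋ = 7; lat ⌊2.6183/1⌋ = 2.
Subsquare: lon ⌊1.0128/0.0833333⌋ = 12 → m; lat ⌊0.6183/0.0416667⌋ = 14 → o.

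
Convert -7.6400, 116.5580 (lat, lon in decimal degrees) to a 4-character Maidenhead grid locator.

Shift to the Maidenhead origin (180°W, 90°S): lon 296.56, lat 82.36.
Field: lon ⌊296.56/20⌋ = 14 → O; lat ⌊82.36/10⌋ = 8 → I.
Square: lon ⌊16.56/2⌋ = 8; lat ⌊2.36/1⌋ = 2.

OI82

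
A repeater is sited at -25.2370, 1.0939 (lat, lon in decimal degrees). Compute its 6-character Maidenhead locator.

JG04ns

Shift to the Maidenhead origin (180°W, 90°S): lon 181.0939, lat 64.7630.
Field: lon ⌊181.0939/20⌋ = 9 → J; lat ⌊64.7630/10⌋ = 6 → G.
Square: lon ⌊1.0939/2⌋ = 0; lat ⌊4.7630/1⌋ = 4.
Subsquare: lon ⌊1.0939/0.0833333⌋ = 13 → n; lat ⌊0.7630/0.0416667⌋ = 18 → s.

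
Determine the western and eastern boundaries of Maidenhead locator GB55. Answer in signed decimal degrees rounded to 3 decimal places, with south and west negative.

-50.000, -48.000

Field G=6, B=1: +6·20° lon, +1·10° lat → SW at lon -60°, lat -80°.
Square 5, 5: +5·2° lon, +5·1° lat → SW at lon -50°, lat -75°.
Cell spans 2° lon × 1° lat.
west -50.000, east -48.000.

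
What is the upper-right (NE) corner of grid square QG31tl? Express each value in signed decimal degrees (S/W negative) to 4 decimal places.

-28.5000, 147.6667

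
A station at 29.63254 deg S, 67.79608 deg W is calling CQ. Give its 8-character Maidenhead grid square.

FG60ci48

Add 180° to longitude and 90° to latitude: 112.20392, 60.36746.
Field: lon ⌊112.20392/20⌋ = 5 → F; lat ⌊60.36746/10⌋ = 6 → G.
Square: lon ⌊12.20392/2⌋ = 6; lat ⌊0.36746/1⌋ = 0.
Subsquare: lon ⌊0.20392/0.0833333⌋ = 2 → c; lat ⌊0.36746/0.0416667⌋ = 8 → i.
Extended square: lon ⌊0.03725/0.00833333⌋ = 4; lat ⌊0.03413/0.00416667⌋ = 8.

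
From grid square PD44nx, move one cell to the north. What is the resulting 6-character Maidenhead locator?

Latitude subsquare x = 23; +1 → 24, wraps to 0 = a, carry into square.
Latitude square 4; +1 → 5.
The longitude characters are unchanged.

PD45na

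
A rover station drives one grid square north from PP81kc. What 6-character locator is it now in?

PP81kd

Latitude subsquare c = 2; +1 → 3 = d.
The longitude characters are unchanged.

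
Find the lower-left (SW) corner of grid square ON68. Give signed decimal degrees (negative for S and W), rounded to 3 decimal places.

Field O=14, N=13: +14·20° lon, +13·10° lat → SW at lon 100°, lat 40°.
Square 6, 8: +6·2° lon, +8·1° lat → SW at lon 112°, lat 48°.
latitude 48.000, longitude 112.000.

48.000, 112.000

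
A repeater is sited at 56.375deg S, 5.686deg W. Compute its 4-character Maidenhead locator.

ID73

Add 180° to longitude and 90° to latitude: 174.31, 33.62.
Field (20°×10°, letters A–R): 174.31/20 → 8 → I, 33.62/10 → 3 → D; chars ID.
Square (2°×1°, digits 0–9): 14.31/2 → 7, 3.62/1 → 3; chars 73.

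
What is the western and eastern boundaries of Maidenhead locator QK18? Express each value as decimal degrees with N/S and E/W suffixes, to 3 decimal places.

142.000° E, 144.000° E

Field Q=16, K=10: +16·20° lon, +10·10° lat → SW at lon 140°, lat 10°.
Square 1, 8: +1·2° lon, +8·1° lat → SW at lon 142°, lat 18°.
Cell spans 2° lon × 1° lat.
west 142.000° E, east 144.000° E.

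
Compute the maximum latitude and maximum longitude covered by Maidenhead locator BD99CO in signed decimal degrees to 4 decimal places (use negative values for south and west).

-50.3750, -141.7500

Field B=1, D=3: +1·20° lon, +3·10° lat → SW at lon -160°, lat -60°.
Square 9, 9: +9·2° lon, +9·1° lat → SW at lon -142°, lat -51°.
Subsquare c=2, o=14: +2·0.0833333° lon, +14·0.0416667° lat → SW at lon -141.833°, lat -50.4167°.
Cell spans 0.0833333° lon × 0.0416667° lat. NE corner is SW corner plus one full cell.
latitude -50.3750, longitude -141.7500.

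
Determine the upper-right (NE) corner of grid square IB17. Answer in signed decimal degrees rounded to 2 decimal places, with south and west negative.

-72.00, -16.00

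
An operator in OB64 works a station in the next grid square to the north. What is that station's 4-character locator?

OB65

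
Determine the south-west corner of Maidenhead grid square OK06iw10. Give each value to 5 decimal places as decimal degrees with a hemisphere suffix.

Field O=14, K=10: +14·20° lon, +10·10° lat → SW at lon 100°, lat 10°.
Square 0, 6: +0·2° lon, +6·1° lat → SW at lon 100°, lat 16°.
Subsquare i=8, w=22: +8·0.0833333° lon, +22·0.0416667° lat → SW at lon 100.667°, lat 16.9167°.
Extended square 1, 0: +1·0.00833333° lon, +0·0.00416667° lat → SW at lon 100.675°, lat 16.9167°.
latitude 16.91667° N, longitude 100.67500° E.

16.91667° N, 100.67500° E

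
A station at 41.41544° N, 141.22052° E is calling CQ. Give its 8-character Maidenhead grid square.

QN01oj69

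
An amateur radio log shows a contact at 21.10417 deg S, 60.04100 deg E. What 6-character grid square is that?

MG08av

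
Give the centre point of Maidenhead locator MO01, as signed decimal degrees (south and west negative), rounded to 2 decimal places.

51.50, 61.00

Field M=12, O=14: +12·20° lon, +14·10° lat → SW at lon 60°, lat 50°.
Square 0, 1: +0·2° lon, +1·1° lat → SW at lon 60°, lat 51°.
Cell spans 2° lon × 1° lat. Centre is SW corner plus half of each.
latitude 51.50, longitude 61.00.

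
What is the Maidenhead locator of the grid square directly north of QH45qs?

QH45qt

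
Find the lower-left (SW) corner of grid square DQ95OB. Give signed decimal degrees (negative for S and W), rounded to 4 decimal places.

Field D=3, Q=16: +3·20° lon, +16·10° lat → SW at lon -120°, lat 70°.
Square 9, 5: +9·2° lon, +5·1° lat → SW at lon -102°, lat 75°.
Subsquare o=14, b=1: +14·0.0833333° lon, +1·0.0416667° lat → SW at lon -100.833°, lat 75.0417°.
latitude 75.0417, longitude -100.8333.

75.0417, -100.8333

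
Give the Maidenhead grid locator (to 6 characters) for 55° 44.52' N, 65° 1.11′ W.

FO75lr

Add 180° to longitude and 90° to latitude: 114.9815, 145.7420.
Field: lon ⌊114.9815/20⌋ = 5 → F; lat ⌊145.7420/10⌋ = 14 → O.
Square: lon ⌊14.9815/2⌋ = 7; lat ⌊5.7420/1⌋ = 5.
Subsquare: lon ⌊0.9815/0.0833333⌋ = 11 → l; lat ⌊0.7420/0.0416667⌋ = 17 → r.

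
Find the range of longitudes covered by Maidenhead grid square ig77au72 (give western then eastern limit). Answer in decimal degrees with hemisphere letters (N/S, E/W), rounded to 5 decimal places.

5.94167° W, 5.93333° W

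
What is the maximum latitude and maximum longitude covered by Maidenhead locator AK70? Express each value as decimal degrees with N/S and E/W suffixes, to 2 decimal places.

Field A=0, K=10: +0·20° lon, +10·10° lat → SW at lon -180°, lat 10°.
Square 7, 0: +7·2° lon, +0·1° lat → SW at lon -166°, lat 10°.
Cell spans 2° lon × 1° lat. NE corner is SW corner plus one full cell.
latitude 11.00° N, longitude 164.00° W.

11.00° N, 164.00° W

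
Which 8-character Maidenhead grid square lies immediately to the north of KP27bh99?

Latitude extended square 9; +1 → 10, wraps to 0, carry into subsquare.
Latitude subsquare h = 7; +1 → 8 = i.
The longitude characters are unchanged.

KP27bi90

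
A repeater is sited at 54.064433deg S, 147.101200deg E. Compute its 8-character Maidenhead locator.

QD35nw24

Add 180° to longitude and 90° to latitude: 327.10120, 35.93557.
Field: lon ⌊327.10120/20⌋ = 16 → Q; lat ⌊35.93557/10⌋ = 3 → D.
Square: lon ⌊7.10120/2⌋ = 3; lat ⌊5.93557/1⌋ = 5.
Subsquare: lon ⌊1.10120/0.0833333⌋ = 13 → n; lat ⌊0.93557/0.0416667⌋ = 22 → w.
Extended square: lon ⌊0.01787/0.00833333⌋ = 2; lat ⌊0.01890/0.00416667⌋ = 4.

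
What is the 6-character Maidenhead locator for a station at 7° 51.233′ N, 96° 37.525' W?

EJ17qu

Shift to the Maidenhead origin (180°W, 90°S): lon 83.3746, lat 97.8539.
Field: lon ⌊83.3746/20⌋ = 4 → E; lat ⌊97.8539/10⌋ = 9 → J.
Square: lon ⌊3.3746/2⌋ = 1; lat ⌊7.8539/1⌋ = 7.
Subsquare: lon ⌊1.3746/0.0833333⌋ = 16 → q; lat ⌊0.8539/0.0416667⌋ = 20 → u.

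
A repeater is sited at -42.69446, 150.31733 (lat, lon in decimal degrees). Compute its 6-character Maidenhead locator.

Shift to the Maidenhead origin (180°W, 90°S): lon 330.3173, lat 47.3055.
Field: lon ⌊330.3173/20⌋ = 16 → Q; lat ⌊47.3055/10⌋ = 4 → E.
Square: lon ⌊10.3173/2⌋ = 5; lat ⌊7.3055/1⌋ = 7.
Subsquare: lon ⌊0.3173/0.0833333⌋ = 3 → d; lat ⌊0.3055/0.0416667⌋ = 7 → h.

QE57dh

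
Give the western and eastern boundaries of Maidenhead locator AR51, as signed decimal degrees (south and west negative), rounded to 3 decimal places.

Field A=0, R=17: +0·20° lon, +17·10° lat → SW at lon -180°, lat 80°.
Square 5, 1: +5·2° lon, +1·1° lat → SW at lon -170°, lat 81°.
Cell spans 2° lon × 1° lat.
west -170.000, east -168.000.

-170.000, -168.000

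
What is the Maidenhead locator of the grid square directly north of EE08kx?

EE09ka

Latitude subsquare x = 23; +1 → 24, wraps to 0 = a, carry into square.
Latitude square 8; +1 → 9.
The longitude characters are unchanged.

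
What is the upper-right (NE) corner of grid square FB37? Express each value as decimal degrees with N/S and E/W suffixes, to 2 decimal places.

Field F=5, B=1: +5·20° lon, +1·10° lat → SW at lon -80°, lat -80°.
Square 3, 7: +3·2° lon, +7·1° lat → SW at lon -74°, lat -73°.
Cell spans 2° lon × 1° lat. NE corner is SW corner plus one full cell.
latitude 72.00° S, longitude 72.00° W.

72.00° S, 72.00° W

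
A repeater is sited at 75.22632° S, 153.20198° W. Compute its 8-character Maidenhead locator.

BB34js55

Add 180° to longitude and 90° to latitude: 26.79802, 14.77368.
Field: lon ⌊26.79802/20⌋ = 1 → B; lat ⌊14.77368/10⌋ = 1 → B.
Square: lon ⌊6.79802/2⌋ = 3; lat ⌊4.77368/1⌋ = 4.
Subsquare: lon ⌊0.79802/0.0833333⌋ = 9 → j; lat ⌊0.77368/0.0416667⌋ = 18 → s.
Extended square: lon ⌊0.04802/0.00833333⌋ = 5; lat ⌊0.02368/0.00416667⌋ = 5.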